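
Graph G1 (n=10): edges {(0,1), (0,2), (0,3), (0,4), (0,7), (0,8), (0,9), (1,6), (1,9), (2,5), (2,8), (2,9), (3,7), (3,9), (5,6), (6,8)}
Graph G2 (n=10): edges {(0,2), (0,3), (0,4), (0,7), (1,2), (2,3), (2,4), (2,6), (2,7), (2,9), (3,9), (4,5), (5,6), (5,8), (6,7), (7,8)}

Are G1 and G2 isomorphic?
Yes, isomorphic

The graphs are isomorphic.
One valid mapping φ: V(G1) → V(G2): 0→2, 1→4, 2→7, 3→3, 4→1, 5→8, 6→5, 7→9, 8→6, 9→0

Verify φ preserves adjacency — for each edge of G1, its image is an edge of G2:
  (0,1) → (φ(0),φ(1)) = (2,4) ∈ E(G2) ✓
  (0,2) → (φ(0),φ(2)) = (2,7) ∈ E(G2) ✓
  (0,3) → (φ(0),φ(3)) = (2,3) ∈ E(G2) ✓
  (0,4) → (φ(0),φ(4)) = (1,2) ∈ E(G2) ✓
  (0,7) → (φ(0),φ(7)) = (2,9) ∈ E(G2) ✓
  (0,8) → (φ(0),φ(8)) = (2,6) ∈ E(G2) ✓
  (0,9) → (φ(0),φ(9)) = (0,2) ∈ E(G2) ✓
  (1,6) → (φ(1),φ(6)) = (4,5) ∈ E(G2) ✓
  (1,9) → (φ(1),φ(9)) = (0,4) ∈ E(G2) ✓
  (2,5) → (φ(2),φ(5)) = (7,8) ∈ E(G2) ✓
  (2,8) → (φ(2),φ(8)) = (6,7) ∈ E(G2) ✓
  (2,9) → (φ(2),φ(9)) = (0,7) ∈ E(G2) ✓
  (3,7) → (φ(3),φ(7)) = (3,9) ∈ E(G2) ✓
  (3,9) → (φ(3),φ(9)) = (0,3) ∈ E(G2) ✓
  (5,6) → (φ(5),φ(6)) = (5,8) ∈ E(G2) ✓
  (6,8) → (φ(6),φ(8)) = (5,6) ∈ E(G2) ✓
All 16 edges of G1 map to edges of G2, and |E(G1)| = |E(G2)| = 16, so φ is a bijection on edges as well as vertices. Hence G1 ≅ G2.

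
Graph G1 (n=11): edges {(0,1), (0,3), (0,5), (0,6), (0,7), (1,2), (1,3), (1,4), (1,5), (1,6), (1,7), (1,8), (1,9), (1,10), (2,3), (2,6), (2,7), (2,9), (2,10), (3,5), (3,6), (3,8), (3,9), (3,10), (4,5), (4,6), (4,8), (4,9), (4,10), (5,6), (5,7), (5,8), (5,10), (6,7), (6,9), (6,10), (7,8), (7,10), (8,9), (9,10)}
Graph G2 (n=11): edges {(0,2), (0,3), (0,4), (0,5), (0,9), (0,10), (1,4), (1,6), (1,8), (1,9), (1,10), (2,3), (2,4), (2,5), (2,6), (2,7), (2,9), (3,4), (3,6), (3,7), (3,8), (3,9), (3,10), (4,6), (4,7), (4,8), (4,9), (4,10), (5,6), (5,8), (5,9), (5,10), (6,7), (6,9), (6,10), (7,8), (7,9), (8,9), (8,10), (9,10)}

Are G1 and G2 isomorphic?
Yes, isomorphic

The graphs are isomorphic.
One valid mapping φ: V(G1) → V(G2): 0→1, 1→9, 2→7, 3→6, 4→0, 5→10, 6→4, 7→8, 8→5, 9→2, 10→3

Verify φ preserves adjacency — for each edge of G1, its image is an edge of G2:
  (0,1) → (φ(0),φ(1)) = (1,9) ∈ E(G2) ✓
  (0,3) → (φ(0),φ(3)) = (1,6) ∈ E(G2) ✓
  (0,5) → (φ(0),φ(5)) = (1,10) ∈ E(G2) ✓
  (0,6) → (φ(0),φ(6)) = (1,4) ∈ E(G2) ✓
  (0,7) → (φ(0),φ(7)) = (1,8) ∈ E(G2) ✓
  (1,2) → (φ(1),φ(2)) = (7,9) ∈ E(G2) ✓
  (1,3) → (φ(1),φ(3)) = (6,9) ∈ E(G2) ✓
  (1,4) → (φ(1),φ(4)) = (0,9) ∈ E(G2) ✓
  (1,5) → (φ(1),φ(5)) = (9,10) ∈ E(G2) ✓
  (1,6) → (φ(1),φ(6)) = (4,9) ∈ E(G2) ✓
  (1,7) → (φ(1),φ(7)) = (8,9) ∈ E(G2) ✓
  (1,8) → (φ(1),φ(8)) = (5,9) ∈ E(G2) ✓
  (1,9) → (φ(1),φ(9)) = (2,9) ∈ E(G2) ✓
  (1,10) → (φ(1),φ(10)) = (3,9) ∈ E(G2) ✓
  (2,3) → (φ(2),φ(3)) = (6,7) ∈ E(G2) ✓
  (2,6) → (φ(2),φ(6)) = (4,7) ∈ E(G2) ✓
  (2,7) → (φ(2),φ(7)) = (7,8) ∈ E(G2) ✓
  (2,9) → (φ(2),φ(9)) = (2,7) ∈ E(G2) ✓
  (2,10) → (φ(2),φ(10)) = (3,7) ∈ E(G2) ✓
  (3,5) → (φ(3),φ(5)) = (6,10) ∈ E(G2) ✓
  (3,6) → (φ(3),φ(6)) = (4,6) ∈ E(G2) ✓
  (3,8) → (φ(3),φ(8)) = (5,6) ∈ E(G2) ✓
  (3,9) → (φ(3),φ(9)) = (2,6) ∈ E(G2) ✓
  (3,10) → (φ(3),φ(10)) = (3,6) ∈ E(G2) ✓
  (4,5) → (φ(4),φ(5)) = (0,10) ∈ E(G2) ✓
  (4,6) → (φ(4),φ(6)) = (0,4) ∈ E(G2) ✓
  (4,8) → (φ(4),φ(8)) = (0,5) ∈ E(G2) ✓
  (4,9) → (φ(4),φ(9)) = (0,2) ∈ E(G2) ✓
  (4,10) → (φ(4),φ(10)) = (0,3) ∈ E(G2) ✓
  (5,6) → (φ(5),φ(6)) = (4,10) ∈ E(G2) ✓
  (5,7) → (φ(5),φ(7)) = (8,10) ∈ E(G2) ✓
  (5,8) → (φ(5),φ(8)) = (5,10) ∈ E(G2) ✓
  (5,10) → (φ(5),φ(10)) = (3,10) ∈ E(G2) ✓
  (6,7) → (φ(6),φ(7)) = (4,8) ∈ E(G2) ✓
  (6,9) → (φ(6),φ(9)) = (2,4) ∈ E(G2) ✓
  (6,10) → (φ(6),φ(10)) = (3,4) ∈ E(G2) ✓
  (7,8) → (φ(7),φ(8)) = (5,8) ∈ E(G2) ✓
  (7,10) → (φ(7),φ(10)) = (3,8) ∈ E(G2) ✓
  (8,9) → (φ(8),φ(9)) = (2,5) ∈ E(G2) ✓
  (9,10) → (φ(9),φ(10)) = (2,3) ∈ E(G2) ✓
All 40 edges of G1 map to edges of G2, and |E(G1)| = |E(G2)| = 40, so φ is a bijection on edges as well as vertices. Hence G1 ≅ G2.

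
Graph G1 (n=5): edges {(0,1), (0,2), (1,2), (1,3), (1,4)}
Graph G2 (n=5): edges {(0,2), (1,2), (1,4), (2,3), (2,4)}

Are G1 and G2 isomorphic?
Yes, isomorphic

The graphs are isomorphic.
One valid mapping φ: V(G1) → V(G2): 0→4, 1→2, 2→1, 3→3, 4→0

Verify φ preserves adjacency — for each edge of G1, its image is an edge of G2:
  (0,1) → (φ(0),φ(1)) = (2,4) ∈ E(G2) ✓
  (0,2) → (φ(0),φ(2)) = (1,4) ∈ E(G2) ✓
  (1,2) → (φ(1),φ(2)) = (1,2) ∈ E(G2) ✓
  (1,3) → (φ(1),φ(3)) = (2,3) ∈ E(G2) ✓
  (1,4) → (φ(1),φ(4)) = (0,2) ∈ E(G2) ✓
All 5 edges of G1 map to edges of G2, and |E(G1)| = |E(G2)| = 5, so φ is a bijection on edges as well as vertices. Hence G1 ≅ G2.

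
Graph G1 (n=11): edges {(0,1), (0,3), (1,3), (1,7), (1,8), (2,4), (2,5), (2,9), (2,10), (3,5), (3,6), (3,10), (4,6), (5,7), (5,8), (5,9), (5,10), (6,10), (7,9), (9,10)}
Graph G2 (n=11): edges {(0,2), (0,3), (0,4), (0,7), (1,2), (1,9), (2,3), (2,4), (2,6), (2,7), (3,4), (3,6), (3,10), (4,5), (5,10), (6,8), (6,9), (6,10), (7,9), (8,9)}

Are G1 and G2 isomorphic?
Yes, isomorphic

The graphs are isomorphic.
One valid mapping φ: V(G1) → V(G2): 0→8, 1→9, 2→4, 3→6, 4→5, 5→2, 6→10, 7→7, 8→1, 9→0, 10→3

Verify φ preserves adjacency — for each edge of G1, its image is an edge of G2:
  (0,1) → (φ(0),φ(1)) = (8,9) ∈ E(G2) ✓
  (0,3) → (φ(0),φ(3)) = (6,8) ∈ E(G2) ✓
  (1,3) → (φ(1),φ(3)) = (6,9) ∈ E(G2) ✓
  (1,7) → (φ(1),φ(7)) = (7,9) ∈ E(G2) ✓
  (1,8) → (φ(1),φ(8)) = (1,9) ∈ E(G2) ✓
  (2,4) → (φ(2),φ(4)) = (4,5) ∈ E(G2) ✓
  (2,5) → (φ(2),φ(5)) = (2,4) ∈ E(G2) ✓
  (2,9) → (φ(2),φ(9)) = (0,4) ∈ E(G2) ✓
  (2,10) → (φ(2),φ(10)) = (3,4) ∈ E(G2) ✓
  (3,5) → (φ(3),φ(5)) = (2,6) ∈ E(G2) ✓
  (3,6) → (φ(3),φ(6)) = (6,10) ∈ E(G2) ✓
  (3,10) → (φ(3),φ(10)) = (3,6) ∈ E(G2) ✓
  (4,6) → (φ(4),φ(6)) = (5,10) ∈ E(G2) ✓
  (5,7) → (φ(5),φ(7)) = (2,7) ∈ E(G2) ✓
  (5,8) → (φ(5),φ(8)) = (1,2) ∈ E(G2) ✓
  (5,9) → (φ(5),φ(9)) = (0,2) ∈ E(G2) ✓
  (5,10) → (φ(5),φ(10)) = (2,3) ∈ E(G2) ✓
  (6,10) → (φ(6),φ(10)) = (3,10) ∈ E(G2) ✓
  (7,9) → (φ(7),φ(9)) = (0,7) ∈ E(G2) ✓
  (9,10) → (φ(9),φ(10)) = (0,3) ∈ E(G2) ✓
All 20 edges of G1 map to edges of G2, and |E(G1)| = |E(G2)| = 20, so φ is a bijection on edges as well as vertices. Hence G1 ≅ G2.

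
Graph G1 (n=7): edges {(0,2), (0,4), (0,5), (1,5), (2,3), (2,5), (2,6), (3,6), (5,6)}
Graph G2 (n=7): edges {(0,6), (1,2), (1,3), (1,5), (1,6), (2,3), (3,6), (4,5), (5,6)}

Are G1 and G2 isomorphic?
Yes, isomorphic

The graphs are isomorphic.
One valid mapping φ: V(G1) → V(G2): 0→5, 1→0, 2→1, 3→2, 4→4, 5→6, 6→3

Verify φ preserves adjacency — for each edge of G1, its image is an edge of G2:
  (0,2) → (φ(0),φ(2)) = (1,5) ∈ E(G2) ✓
  (0,4) → (φ(0),φ(4)) = (4,5) ∈ E(G2) ✓
  (0,5) → (φ(0),φ(5)) = (5,6) ∈ E(G2) ✓
  (1,5) → (φ(1),φ(5)) = (0,6) ∈ E(G2) ✓
  (2,3) → (φ(2),φ(3)) = (1,2) ∈ E(G2) ✓
  (2,5) → (φ(2),φ(5)) = (1,6) ∈ E(G2) ✓
  (2,6) → (φ(2),φ(6)) = (1,3) ∈ E(G2) ✓
  (3,6) → (φ(3),φ(6)) = (2,3) ∈ E(G2) ✓
  (5,6) → (φ(5),φ(6)) = (3,6) ∈ E(G2) ✓
All 9 edges of G1 map to edges of G2, and |E(G1)| = |E(G2)| = 9, so φ is a bijection on edges as well as vertices. Hence G1 ≅ G2.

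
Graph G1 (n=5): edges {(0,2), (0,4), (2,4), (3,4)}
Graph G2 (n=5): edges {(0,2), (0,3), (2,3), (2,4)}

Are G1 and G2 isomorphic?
Yes, isomorphic

The graphs are isomorphic.
One valid mapping φ: V(G1) → V(G2): 0→3, 1→1, 2→0, 3→4, 4→2

Verify φ preserves adjacency — for each edge of G1, its image is an edge of G2:
  (0,2) → (φ(0),φ(2)) = (0,3) ∈ E(G2) ✓
  (0,4) → (φ(0),φ(4)) = (2,3) ∈ E(G2) ✓
  (2,4) → (φ(2),φ(4)) = (0,2) ∈ E(G2) ✓
  (3,4) → (φ(3),φ(4)) = (2,4) ∈ E(G2) ✓
All 4 edges of G1 map to edges of G2, and |E(G1)| = |E(G2)| = 4, so φ is a bijection on edges as well as vertices. Hence G1 ≅ G2.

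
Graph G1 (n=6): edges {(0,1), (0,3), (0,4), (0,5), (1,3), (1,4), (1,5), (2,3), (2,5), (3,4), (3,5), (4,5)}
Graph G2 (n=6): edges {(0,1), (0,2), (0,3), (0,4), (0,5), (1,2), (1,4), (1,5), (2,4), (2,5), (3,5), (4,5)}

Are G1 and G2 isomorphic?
Yes, isomorphic

The graphs are isomorphic.
One valid mapping φ: V(G1) → V(G2): 0→2, 1→4, 2→3, 3→5, 4→1, 5→0

Verify φ preserves adjacency — for each edge of G1, its image is an edge of G2:
  (0,1) → (φ(0),φ(1)) = (2,4) ∈ E(G2) ✓
  (0,3) → (φ(0),φ(3)) = (2,5) ∈ E(G2) ✓
  (0,4) → (φ(0),φ(4)) = (1,2) ∈ E(G2) ✓
  (0,5) → (φ(0),φ(5)) = (0,2) ∈ E(G2) ✓
  (1,3) → (φ(1),φ(3)) = (4,5) ∈ E(G2) ✓
  (1,4) → (φ(1),φ(4)) = (1,4) ∈ E(G2) ✓
  (1,5) → (φ(1),φ(5)) = (0,4) ∈ E(G2) ✓
  (2,3) → (φ(2),φ(3)) = (3,5) ∈ E(G2) ✓
  (2,5) → (φ(2),φ(5)) = (0,3) ∈ E(G2) ✓
  (3,4) → (φ(3),φ(4)) = (1,5) ∈ E(G2) ✓
  (3,5) → (φ(3),φ(5)) = (0,5) ∈ E(G2) ✓
  (4,5) → (φ(4),φ(5)) = (0,1) ∈ E(G2) ✓
All 12 edges of G1 map to edges of G2, and |E(G1)| = |E(G2)| = 12, so φ is a bijection on edges as well as vertices. Hence G1 ≅ G2.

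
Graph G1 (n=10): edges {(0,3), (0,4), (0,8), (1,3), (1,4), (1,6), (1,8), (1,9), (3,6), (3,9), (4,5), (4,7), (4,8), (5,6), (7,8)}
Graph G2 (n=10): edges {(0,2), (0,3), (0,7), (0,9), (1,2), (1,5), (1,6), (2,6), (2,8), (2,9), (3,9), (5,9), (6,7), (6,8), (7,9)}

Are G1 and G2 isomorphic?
Yes, isomorphic

The graphs are isomorphic.
One valid mapping φ: V(G1) → V(G2): 0→7, 1→2, 2→4, 3→6, 4→9, 5→5, 6→1, 7→3, 8→0, 9→8

Verify φ preserves adjacency — for each edge of G1, its image is an edge of G2:
  (0,3) → (φ(0),φ(3)) = (6,7) ∈ E(G2) ✓
  (0,4) → (φ(0),φ(4)) = (7,9) ∈ E(G2) ✓
  (0,8) → (φ(0),φ(8)) = (0,7) ∈ E(G2) ✓
  (1,3) → (φ(1),φ(3)) = (2,6) ∈ E(G2) ✓
  (1,4) → (φ(1),φ(4)) = (2,9) ∈ E(G2) ✓
  (1,6) → (φ(1),φ(6)) = (1,2) ∈ E(G2) ✓
  (1,8) → (φ(1),φ(8)) = (0,2) ∈ E(G2) ✓
  (1,9) → (φ(1),φ(9)) = (2,8) ∈ E(G2) ✓
  (3,6) → (φ(3),φ(6)) = (1,6) ∈ E(G2) ✓
  (3,9) → (φ(3),φ(9)) = (6,8) ∈ E(G2) ✓
  (4,5) → (φ(4),φ(5)) = (5,9) ∈ E(G2) ✓
  (4,7) → (φ(4),φ(7)) = (3,9) ∈ E(G2) ✓
  (4,8) → (φ(4),φ(8)) = (0,9) ∈ E(G2) ✓
  (5,6) → (φ(5),φ(6)) = (1,5) ∈ E(G2) ✓
  (7,8) → (φ(7),φ(8)) = (0,3) ∈ E(G2) ✓
All 15 edges of G1 map to edges of G2, and |E(G1)| = |E(G2)| = 15, so φ is a bijection on edges as well as vertices. Hence G1 ≅ G2.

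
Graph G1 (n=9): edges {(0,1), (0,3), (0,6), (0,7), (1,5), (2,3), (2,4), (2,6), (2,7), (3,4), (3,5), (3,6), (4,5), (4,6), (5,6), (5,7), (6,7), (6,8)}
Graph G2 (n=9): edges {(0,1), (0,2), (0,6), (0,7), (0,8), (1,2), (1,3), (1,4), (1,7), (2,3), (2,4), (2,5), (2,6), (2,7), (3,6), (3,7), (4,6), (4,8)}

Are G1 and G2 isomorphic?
Yes, isomorphic

The graphs are isomorphic.
One valid mapping φ: V(G1) → V(G2): 0→4, 1→8, 2→3, 3→1, 4→7, 5→0, 6→2, 7→6, 8→5

Verify φ preserves adjacency — for each edge of G1, its image is an edge of G2:
  (0,1) → (φ(0),φ(1)) = (4,8) ∈ E(G2) ✓
  (0,3) → (φ(0),φ(3)) = (1,4) ∈ E(G2) ✓
  (0,6) → (φ(0),φ(6)) = (2,4) ∈ E(G2) ✓
  (0,7) → (φ(0),φ(7)) = (4,6) ∈ E(G2) ✓
  (1,5) → (φ(1),φ(5)) = (0,8) ∈ E(G2) ✓
  (2,3) → (φ(2),φ(3)) = (1,3) ∈ E(G2) ✓
  (2,4) → (φ(2),φ(4)) = (3,7) ∈ E(G2) ✓
  (2,6) → (φ(2),φ(6)) = (2,3) ∈ E(G2) ✓
  (2,7) → (φ(2),φ(7)) = (3,6) ∈ E(G2) ✓
  (3,4) → (φ(3),φ(4)) = (1,7) ∈ E(G2) ✓
  (3,5) → (φ(3),φ(5)) = (0,1) ∈ E(G2) ✓
  (3,6) → (φ(3),φ(6)) = (1,2) ∈ E(G2) ✓
  (4,5) → (φ(4),φ(5)) = (0,7) ∈ E(G2) ✓
  (4,6) → (φ(4),φ(6)) = (2,7) ∈ E(G2) ✓
  (5,6) → (φ(5),φ(6)) = (0,2) ∈ E(G2) ✓
  (5,7) → (φ(5),φ(7)) = (0,6) ∈ E(G2) ✓
  (6,7) → (φ(6),φ(7)) = (2,6) ∈ E(G2) ✓
  (6,8) → (φ(6),φ(8)) = (2,5) ∈ E(G2) ✓
All 18 edges of G1 map to edges of G2, and |E(G1)| = |E(G2)| = 18, so φ is a bijection on edges as well as vertices. Hence G1 ≅ G2.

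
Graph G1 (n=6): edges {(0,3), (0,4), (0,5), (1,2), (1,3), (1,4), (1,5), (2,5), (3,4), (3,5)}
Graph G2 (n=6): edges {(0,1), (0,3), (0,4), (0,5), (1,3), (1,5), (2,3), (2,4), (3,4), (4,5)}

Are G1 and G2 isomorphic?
Yes, isomorphic

The graphs are isomorphic.
One valid mapping φ: V(G1) → V(G2): 0→5, 1→3, 2→2, 3→0, 4→1, 5→4

Verify φ preserves adjacency — for each edge of G1, its image is an edge of G2:
  (0,3) → (φ(0),φ(3)) = (0,5) ∈ E(G2) ✓
  (0,4) → (φ(0),φ(4)) = (1,5) ∈ E(G2) ✓
  (0,5) → (φ(0),φ(5)) = (4,5) ∈ E(G2) ✓
  (1,2) → (φ(1),φ(2)) = (2,3) ∈ E(G2) ✓
  (1,3) → (φ(1),φ(3)) = (0,3) ∈ E(G2) ✓
  (1,4) → (φ(1),φ(4)) = (1,3) ∈ E(G2) ✓
  (1,5) → (φ(1),φ(5)) = (3,4) ∈ E(G2) ✓
  (2,5) → (φ(2),φ(5)) = (2,4) ∈ E(G2) ✓
  (3,4) → (φ(3),φ(4)) = (0,1) ∈ E(G2) ✓
  (3,5) → (φ(3),φ(5)) = (0,4) ∈ E(G2) ✓
All 10 edges of G1 map to edges of G2, and |E(G1)| = |E(G2)| = 10, so φ is a bijection on edges as well as vertices. Hence G1 ≅ G2.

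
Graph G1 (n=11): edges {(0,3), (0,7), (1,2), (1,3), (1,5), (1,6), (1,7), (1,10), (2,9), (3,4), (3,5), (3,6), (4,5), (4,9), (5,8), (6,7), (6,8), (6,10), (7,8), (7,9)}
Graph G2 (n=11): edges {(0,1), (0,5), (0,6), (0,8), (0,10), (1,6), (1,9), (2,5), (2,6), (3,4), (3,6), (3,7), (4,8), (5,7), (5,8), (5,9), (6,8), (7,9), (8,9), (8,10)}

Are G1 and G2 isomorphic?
Yes, isomorphic

The graphs are isomorphic.
One valid mapping φ: V(G1) → V(G2): 0→2, 1→8, 2→4, 3→5, 4→7, 5→9, 6→0, 7→6, 8→1, 9→3, 10→10

Verify φ preserves adjacency — for each edge of G1, its image is an edge of G2:
  (0,3) → (φ(0),φ(3)) = (2,5) ∈ E(G2) ✓
  (0,7) → (φ(0),φ(7)) = (2,6) ∈ E(G2) ✓
  (1,2) → (φ(1),φ(2)) = (4,8) ∈ E(G2) ✓
  (1,3) → (φ(1),φ(3)) = (5,8) ∈ E(G2) ✓
  (1,5) → (φ(1),φ(5)) = (8,9) ∈ E(G2) ✓
  (1,6) → (φ(1),φ(6)) = (0,8) ∈ E(G2) ✓
  (1,7) → (φ(1),φ(7)) = (6,8) ∈ E(G2) ✓
  (1,10) → (φ(1),φ(10)) = (8,10) ∈ E(G2) ✓
  (2,9) → (φ(2),φ(9)) = (3,4) ∈ E(G2) ✓
  (3,4) → (φ(3),φ(4)) = (5,7) ∈ E(G2) ✓
  (3,5) → (φ(3),φ(5)) = (5,9) ∈ E(G2) ✓
  (3,6) → (φ(3),φ(6)) = (0,5) ∈ E(G2) ✓
  (4,5) → (φ(4),φ(5)) = (7,9) ∈ E(G2) ✓
  (4,9) → (φ(4),φ(9)) = (3,7) ∈ E(G2) ✓
  (5,8) → (φ(5),φ(8)) = (1,9) ∈ E(G2) ✓
  (6,7) → (φ(6),φ(7)) = (0,6) ∈ E(G2) ✓
  (6,8) → (φ(6),φ(8)) = (0,1) ∈ E(G2) ✓
  (6,10) → (φ(6),φ(10)) = (0,10) ∈ E(G2) ✓
  (7,8) → (φ(7),φ(8)) = (1,6) ∈ E(G2) ✓
  (7,9) → (φ(7),φ(9)) = (3,6) ∈ E(G2) ✓
All 20 edges of G1 map to edges of G2, and |E(G1)| = |E(G2)| = 20, so φ is a bijection on edges as well as vertices. Hence G1 ≅ G2.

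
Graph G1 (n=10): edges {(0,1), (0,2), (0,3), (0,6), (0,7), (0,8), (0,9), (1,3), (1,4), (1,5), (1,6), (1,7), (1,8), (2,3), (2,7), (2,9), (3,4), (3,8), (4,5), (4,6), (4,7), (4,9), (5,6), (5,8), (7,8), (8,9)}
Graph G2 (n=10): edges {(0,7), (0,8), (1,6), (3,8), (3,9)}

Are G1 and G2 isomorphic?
No, not isomorphic

The graphs are NOT isomorphic.

Connected components of G1: 1 component(s) with vertex sets [[0, 1, 2, 3, 4, 5, 6, 7, 8, 9]], sizes [10].
Connected components of G2: 5 component(s) with vertex sets [[2], [4], [5], [1, 6], [0, 3, 7, 8, 9]], sizes [1, 1, 1, 2, 5].
The number of connected components (and the multiset of component sizes) is an isomorphism invariant — an isomorphism maps each component of G1 bijectively onto a component of G2. Since G1 has 1 component(s) and G2 has 5, they cannot be isomorphic.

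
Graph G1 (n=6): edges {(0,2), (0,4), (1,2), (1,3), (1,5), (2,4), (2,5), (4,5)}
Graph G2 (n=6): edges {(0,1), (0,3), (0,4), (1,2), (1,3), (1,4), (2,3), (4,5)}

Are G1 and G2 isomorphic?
Yes, isomorphic

The graphs are isomorphic.
One valid mapping φ: V(G1) → V(G2): 0→2, 1→4, 2→1, 3→5, 4→3, 5→0

Verify φ preserves adjacency — for each edge of G1, its image is an edge of G2:
  (0,2) → (φ(0),φ(2)) = (1,2) ∈ E(G2) ✓
  (0,4) → (φ(0),φ(4)) = (2,3) ∈ E(G2) ✓
  (1,2) → (φ(1),φ(2)) = (1,4) ∈ E(G2) ✓
  (1,3) → (φ(1),φ(3)) = (4,5) ∈ E(G2) ✓
  (1,5) → (φ(1),φ(5)) = (0,4) ∈ E(G2) ✓
  (2,4) → (φ(2),φ(4)) = (1,3) ∈ E(G2) ✓
  (2,5) → (φ(2),φ(5)) = (0,1) ∈ E(G2) ✓
  (4,5) → (φ(4),φ(5)) = (0,3) ∈ E(G2) ✓
All 8 edges of G1 map to edges of G2, and |E(G1)| = |E(G2)| = 8, so φ is a bijection on edges as well as vertices. Hence G1 ≅ G2.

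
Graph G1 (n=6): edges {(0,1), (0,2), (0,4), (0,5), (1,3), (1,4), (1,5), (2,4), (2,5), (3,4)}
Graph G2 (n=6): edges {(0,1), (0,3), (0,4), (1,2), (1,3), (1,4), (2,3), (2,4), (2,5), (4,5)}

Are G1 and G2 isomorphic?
Yes, isomorphic

The graphs are isomorphic.
One valid mapping φ: V(G1) → V(G2): 0→1, 1→4, 2→3, 3→5, 4→2, 5→0

Verify φ preserves adjacency — for each edge of G1, its image is an edge of G2:
  (0,1) → (φ(0),φ(1)) = (1,4) ∈ E(G2) ✓
  (0,2) → (φ(0),φ(2)) = (1,3) ∈ E(G2) ✓
  (0,4) → (φ(0),φ(4)) = (1,2) ∈ E(G2) ✓
  (0,5) → (φ(0),φ(5)) = (0,1) ∈ E(G2) ✓
  (1,3) → (φ(1),φ(3)) = (4,5) ∈ E(G2) ✓
  (1,4) → (φ(1),φ(4)) = (2,4) ∈ E(G2) ✓
  (1,5) → (φ(1),φ(5)) = (0,4) ∈ E(G2) ✓
  (2,4) → (φ(2),φ(4)) = (2,3) ∈ E(G2) ✓
  (2,5) → (φ(2),φ(5)) = (0,3) ∈ E(G2) ✓
  (3,4) → (φ(3),φ(4)) = (2,5) ∈ E(G2) ✓
All 10 edges of G1 map to edges of G2, and |E(G1)| = |E(G2)| = 10, so φ is a bijection on edges as well as vertices. Hence G1 ≅ G2.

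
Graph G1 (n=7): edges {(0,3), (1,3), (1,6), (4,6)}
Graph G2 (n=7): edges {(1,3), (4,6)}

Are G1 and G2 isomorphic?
No, not isomorphic

The graphs are NOT isomorphic.

Counting edges: G1 has 4 edge(s); G2 has 2 edge(s).
Edge count is an isomorphism invariant (a bijection on vertices induces a bijection on edges), so differing edge counts rule out isomorphism.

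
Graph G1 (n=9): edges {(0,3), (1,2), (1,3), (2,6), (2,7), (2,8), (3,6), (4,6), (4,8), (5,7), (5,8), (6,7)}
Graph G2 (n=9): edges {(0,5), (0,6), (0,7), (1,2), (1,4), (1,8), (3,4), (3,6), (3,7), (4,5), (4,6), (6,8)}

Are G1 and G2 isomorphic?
Yes, isomorphic

The graphs are isomorphic.
One valid mapping φ: V(G1) → V(G2): 0→2, 1→8, 2→6, 3→1, 4→5, 5→7, 6→4, 7→3, 8→0

Verify φ preserves adjacency — for each edge of G1, its image is an edge of G2:
  (0,3) → (φ(0),φ(3)) = (1,2) ∈ E(G2) ✓
  (1,2) → (φ(1),φ(2)) = (6,8) ∈ E(G2) ✓
  (1,3) → (φ(1),φ(3)) = (1,8) ∈ E(G2) ✓
  (2,6) → (φ(2),φ(6)) = (4,6) ∈ E(G2) ✓
  (2,7) → (φ(2),φ(7)) = (3,6) ∈ E(G2) ✓
  (2,8) → (φ(2),φ(8)) = (0,6) ∈ E(G2) ✓
  (3,6) → (φ(3),φ(6)) = (1,4) ∈ E(G2) ✓
  (4,6) → (φ(4),φ(6)) = (4,5) ∈ E(G2) ✓
  (4,8) → (φ(4),φ(8)) = (0,5) ∈ E(G2) ✓
  (5,7) → (φ(5),φ(7)) = (3,7) ∈ E(G2) ✓
  (5,8) → (φ(5),φ(8)) = (0,7) ∈ E(G2) ✓
  (6,7) → (φ(6),φ(7)) = (3,4) ∈ E(G2) ✓
All 12 edges of G1 map to edges of G2, and |E(G1)| = |E(G2)| = 12, so φ is a bijection on edges as well as vertices. Hence G1 ≅ G2.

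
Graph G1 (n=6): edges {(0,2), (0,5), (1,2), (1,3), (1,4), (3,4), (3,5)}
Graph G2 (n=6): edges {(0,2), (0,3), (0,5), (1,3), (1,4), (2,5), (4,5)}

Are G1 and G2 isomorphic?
Yes, isomorphic

The graphs are isomorphic.
One valid mapping φ: V(G1) → V(G2): 0→1, 1→5, 2→4, 3→0, 4→2, 5→3

Verify φ preserves adjacency — for each edge of G1, its image is an edge of G2:
  (0,2) → (φ(0),φ(2)) = (1,4) ∈ E(G2) ✓
  (0,5) → (φ(0),φ(5)) = (1,3) ∈ E(G2) ✓
  (1,2) → (φ(1),φ(2)) = (4,5) ∈ E(G2) ✓
  (1,3) → (φ(1),φ(3)) = (0,5) ∈ E(G2) ✓
  (1,4) → (φ(1),φ(4)) = (2,5) ∈ E(G2) ✓
  (3,4) → (φ(3),φ(4)) = (0,2) ∈ E(G2) ✓
  (3,5) → (φ(3),φ(5)) = (0,3) ∈ E(G2) ✓
All 7 edges of G1 map to edges of G2, and |E(G1)| = |E(G2)| = 7, so φ is a bijection on edges as well as vertices. Hence G1 ≅ G2.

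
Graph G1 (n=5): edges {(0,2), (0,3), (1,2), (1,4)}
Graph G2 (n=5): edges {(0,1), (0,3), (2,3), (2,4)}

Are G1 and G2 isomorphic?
Yes, isomorphic

The graphs are isomorphic.
One valid mapping φ: V(G1) → V(G2): 0→2, 1→0, 2→3, 3→4, 4→1

Verify φ preserves adjacency — for each edge of G1, its image is an edge of G2:
  (0,2) → (φ(0),φ(2)) = (2,3) ∈ E(G2) ✓
  (0,3) → (φ(0),φ(3)) = (2,4) ∈ E(G2) ✓
  (1,2) → (φ(1),φ(2)) = (0,3) ∈ E(G2) ✓
  (1,4) → (φ(1),φ(4)) = (0,1) ∈ E(G2) ✓
All 4 edges of G1 map to edges of G2, and |E(G1)| = |E(G2)| = 4, so φ is a bijection on edges as well as vertices. Hence G1 ≅ G2.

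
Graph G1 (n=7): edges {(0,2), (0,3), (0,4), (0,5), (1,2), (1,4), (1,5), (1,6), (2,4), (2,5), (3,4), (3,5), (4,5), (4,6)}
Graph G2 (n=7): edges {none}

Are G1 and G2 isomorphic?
No, not isomorphic

The graphs are NOT isomorphic.

Connected components of G1: 1 component(s) with vertex sets [[0, 1, 2, 3, 4, 5, 6]], sizes [7].
Connected components of G2: 7 component(s) with vertex sets [[0], [1], [2], [3], [4], [5], [6]], sizes [1, 1, 1, 1, 1, 1, 1].
The number of connected components (and the multiset of component sizes) is an isomorphism invariant — an isomorphism maps each component of G1 bijectively onto a component of G2. Since G1 has 1 component(s) and G2 has 7, they cannot be isomorphic.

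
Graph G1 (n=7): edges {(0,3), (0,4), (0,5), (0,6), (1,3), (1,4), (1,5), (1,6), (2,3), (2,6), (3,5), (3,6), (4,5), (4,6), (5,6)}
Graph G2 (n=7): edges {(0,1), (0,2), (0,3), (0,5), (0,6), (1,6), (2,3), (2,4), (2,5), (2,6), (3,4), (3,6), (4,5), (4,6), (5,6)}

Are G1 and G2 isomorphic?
Yes, isomorphic

The graphs are isomorphic.
One valid mapping φ: V(G1) → V(G2): 0→3, 1→5, 2→1, 3→0, 4→4, 5→2, 6→6

Verify φ preserves adjacency — for each edge of G1, its image is an edge of G2:
  (0,3) → (φ(0),φ(3)) = (0,3) ∈ E(G2) ✓
  (0,4) → (φ(0),φ(4)) = (3,4) ∈ E(G2) ✓
  (0,5) → (φ(0),φ(5)) = (2,3) ∈ E(G2) ✓
  (0,6) → (φ(0),φ(6)) = (3,6) ∈ E(G2) ✓
  (1,3) → (φ(1),φ(3)) = (0,5) ∈ E(G2) ✓
  (1,4) → (φ(1),φ(4)) = (4,5) ∈ E(G2) ✓
  (1,5) → (φ(1),φ(5)) = (2,5) ∈ E(G2) ✓
  (1,6) → (φ(1),φ(6)) = (5,6) ∈ E(G2) ✓
  (2,3) → (φ(2),φ(3)) = (0,1) ∈ E(G2) ✓
  (2,6) → (φ(2),φ(6)) = (1,6) ∈ E(G2) ✓
  (3,5) → (φ(3),φ(5)) = (0,2) ∈ E(G2) ✓
  (3,6) → (φ(3),φ(6)) = (0,6) ∈ E(G2) ✓
  (4,5) → (φ(4),φ(5)) = (2,4) ∈ E(G2) ✓
  (4,6) → (φ(4),φ(6)) = (4,6) ∈ E(G2) ✓
  (5,6) → (φ(5),φ(6)) = (2,6) ∈ E(G2) ✓
All 15 edges of G1 map to edges of G2, and |E(G1)| = |E(G2)| = 15, so φ is a bijection on edges as well as vertices. Hence G1 ≅ G2.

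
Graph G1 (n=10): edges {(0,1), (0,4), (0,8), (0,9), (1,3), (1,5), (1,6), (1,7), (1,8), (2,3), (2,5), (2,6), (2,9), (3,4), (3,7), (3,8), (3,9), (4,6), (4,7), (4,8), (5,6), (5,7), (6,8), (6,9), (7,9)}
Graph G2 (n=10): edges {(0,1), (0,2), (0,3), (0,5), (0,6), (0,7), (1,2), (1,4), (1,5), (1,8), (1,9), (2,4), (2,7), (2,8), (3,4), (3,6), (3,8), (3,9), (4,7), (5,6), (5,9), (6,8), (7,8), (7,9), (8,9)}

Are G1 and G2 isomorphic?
Yes, isomorphic

The graphs are isomorphic.
One valid mapping φ: V(G1) → V(G2): 0→4, 1→1, 2→6, 3→8, 4→7, 5→5, 6→0, 7→9, 8→2, 9→3

Verify φ preserves adjacency — for each edge of G1, its image is an edge of G2:
  (0,1) → (φ(0),φ(1)) = (1,4) ∈ E(G2) ✓
  (0,4) → (φ(0),φ(4)) = (4,7) ∈ E(G2) ✓
  (0,8) → (φ(0),φ(8)) = (2,4) ∈ E(G2) ✓
  (0,9) → (φ(0),φ(9)) = (3,4) ∈ E(G2) ✓
  (1,3) → (φ(1),φ(3)) = (1,8) ∈ E(G2) ✓
  (1,5) → (φ(1),φ(5)) = (1,5) ∈ E(G2) ✓
  (1,6) → (φ(1),φ(6)) = (0,1) ∈ E(G2) ✓
  (1,7) → (φ(1),φ(7)) = (1,9) ∈ E(G2) ✓
  (1,8) → (φ(1),φ(8)) = (1,2) ∈ E(G2) ✓
  (2,3) → (φ(2),φ(3)) = (6,8) ∈ E(G2) ✓
  (2,5) → (φ(2),φ(5)) = (5,6) ∈ E(G2) ✓
  (2,6) → (φ(2),φ(6)) = (0,6) ∈ E(G2) ✓
  (2,9) → (φ(2),φ(9)) = (3,6) ∈ E(G2) ✓
  (3,4) → (φ(3),φ(4)) = (7,8) ∈ E(G2) ✓
  (3,7) → (φ(3),φ(7)) = (8,9) ∈ E(G2) ✓
  (3,8) → (φ(3),φ(8)) = (2,8) ∈ E(G2) ✓
  (3,9) → (φ(3),φ(9)) = (3,8) ∈ E(G2) ✓
  (4,6) → (φ(4),φ(6)) = (0,7) ∈ E(G2) ✓
  (4,7) → (φ(4),φ(7)) = (7,9) ∈ E(G2) ✓
  (4,8) → (φ(4),φ(8)) = (2,7) ∈ E(G2) ✓
  (5,6) → (φ(5),φ(6)) = (0,5) ∈ E(G2) ✓
  (5,7) → (φ(5),φ(7)) = (5,9) ∈ E(G2) ✓
  (6,8) → (φ(6),φ(8)) = (0,2) ∈ E(G2) ✓
  (6,9) → (φ(6),φ(9)) = (0,3) ∈ E(G2) ✓
  (7,9) → (φ(7),φ(9)) = (3,9) ∈ E(G2) ✓
All 25 edges of G1 map to edges of G2, and |E(G1)| = |E(G2)| = 25, so φ is a bijection on edges as well as vertices. Hence G1 ≅ G2.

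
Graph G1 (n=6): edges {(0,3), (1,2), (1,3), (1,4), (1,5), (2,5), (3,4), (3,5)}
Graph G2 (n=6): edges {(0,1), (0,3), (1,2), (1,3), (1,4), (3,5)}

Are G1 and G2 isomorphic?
No, not isomorphic

The graphs are NOT isomorphic.

Counting triangles (3-cliques): G1 has 3, G2 has 1.
Triangle count is an isomorphism invariant, so differing triangle counts rule out isomorphism.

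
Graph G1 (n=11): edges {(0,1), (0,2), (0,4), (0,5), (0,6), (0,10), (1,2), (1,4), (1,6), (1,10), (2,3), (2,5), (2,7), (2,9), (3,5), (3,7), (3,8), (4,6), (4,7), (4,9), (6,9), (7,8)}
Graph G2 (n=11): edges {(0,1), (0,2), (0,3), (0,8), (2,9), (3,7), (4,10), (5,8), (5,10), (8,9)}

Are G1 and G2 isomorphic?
No, not isomorphic

The graphs are NOT isomorphic.

Connected components of G1: 1 component(s) with vertex sets [[0, 1, 2, 3, 4, 5, 6, 7, 8, 9, 10]], sizes [11].
Connected components of G2: 2 component(s) with vertex sets [[6], [0, 1, 2, 3, 4, 5, 7, 8, 9, 10]], sizes [1, 10].
The number of connected components (and the multiset of component sizes) is an isomorphism invariant — an isomorphism maps each component of G1 bijectively onto a component of G2. Since G1 has 1 component(s) and G2 has 2, they cannot be isomorphic.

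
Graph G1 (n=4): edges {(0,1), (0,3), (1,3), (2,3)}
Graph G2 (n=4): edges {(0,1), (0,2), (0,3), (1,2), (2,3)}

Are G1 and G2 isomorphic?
No, not isomorphic

The graphs are NOT isomorphic.

Counting triangles (3-cliques): G1 has 1, G2 has 2.
Triangle count is an isomorphism invariant, so differing triangle counts rule out isomorphism.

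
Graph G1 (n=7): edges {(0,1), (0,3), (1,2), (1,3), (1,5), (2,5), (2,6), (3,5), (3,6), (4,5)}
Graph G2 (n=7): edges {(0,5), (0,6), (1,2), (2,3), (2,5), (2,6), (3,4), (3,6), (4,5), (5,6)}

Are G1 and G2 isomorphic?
Yes, isomorphic

The graphs are isomorphic.
One valid mapping φ: V(G1) → V(G2): 0→0, 1→6, 2→3, 3→5, 4→1, 5→2, 6→4

Verify φ preserves adjacency — for each edge of G1, its image is an edge of G2:
  (0,1) → (φ(0),φ(1)) = (0,6) ∈ E(G2) ✓
  (0,3) → (φ(0),φ(3)) = (0,5) ∈ E(G2) ✓
  (1,2) → (φ(1),φ(2)) = (3,6) ∈ E(G2) ✓
  (1,3) → (φ(1),φ(3)) = (5,6) ∈ E(G2) ✓
  (1,5) → (φ(1),φ(5)) = (2,6) ∈ E(G2) ✓
  (2,5) → (φ(2),φ(5)) = (2,3) ∈ E(G2) ✓
  (2,6) → (φ(2),φ(6)) = (3,4) ∈ E(G2) ✓
  (3,5) → (φ(3),φ(5)) = (2,5) ∈ E(G2) ✓
  (3,6) → (φ(3),φ(6)) = (4,5) ∈ E(G2) ✓
  (4,5) → (φ(4),φ(5)) = (1,2) ∈ E(G2) ✓
All 10 edges of G1 map to edges of G2, and |E(G1)| = |E(G2)| = 10, so φ is a bijection on edges as well as vertices. Hence G1 ≅ G2.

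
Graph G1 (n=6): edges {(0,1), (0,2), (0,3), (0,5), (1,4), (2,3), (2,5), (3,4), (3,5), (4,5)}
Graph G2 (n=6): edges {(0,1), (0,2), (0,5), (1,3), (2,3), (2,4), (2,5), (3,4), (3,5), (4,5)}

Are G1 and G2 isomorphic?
Yes, isomorphic

The graphs are isomorphic.
One valid mapping φ: V(G1) → V(G2): 0→3, 1→1, 2→4, 3→2, 4→0, 5→5

Verify φ preserves adjacency — for each edge of G1, its image is an edge of G2:
  (0,1) → (φ(0),φ(1)) = (1,3) ∈ E(G2) ✓
  (0,2) → (φ(0),φ(2)) = (3,4) ∈ E(G2) ✓
  (0,3) → (φ(0),φ(3)) = (2,3) ∈ E(G2) ✓
  (0,5) → (φ(0),φ(5)) = (3,5) ∈ E(G2) ✓
  (1,4) → (φ(1),φ(4)) = (0,1) ∈ E(G2) ✓
  (2,3) → (φ(2),φ(3)) = (2,4) ∈ E(G2) ✓
  (2,5) → (φ(2),φ(5)) = (4,5) ∈ E(G2) ✓
  (3,4) → (φ(3),φ(4)) = (0,2) ∈ E(G2) ✓
  (3,5) → (φ(3),φ(5)) = (2,5) ∈ E(G2) ✓
  (4,5) → (φ(4),φ(5)) = (0,5) ∈ E(G2) ✓
All 10 edges of G1 map to edges of G2, and |E(G1)| = |E(G2)| = 10, so φ is a bijection on edges as well as vertices. Hence G1 ≅ G2.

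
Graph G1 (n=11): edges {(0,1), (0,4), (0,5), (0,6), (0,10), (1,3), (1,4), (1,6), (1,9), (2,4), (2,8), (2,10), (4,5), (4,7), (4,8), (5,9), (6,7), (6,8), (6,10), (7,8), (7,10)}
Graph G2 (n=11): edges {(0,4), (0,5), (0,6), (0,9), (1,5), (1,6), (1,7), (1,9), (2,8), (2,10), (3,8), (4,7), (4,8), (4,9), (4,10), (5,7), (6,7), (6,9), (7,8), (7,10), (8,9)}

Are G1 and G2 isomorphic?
Yes, isomorphic

The graphs are isomorphic.
One valid mapping φ: V(G1) → V(G2): 0→4, 1→8, 2→5, 3→3, 4→7, 5→10, 6→9, 7→6, 8→1, 9→2, 10→0

Verify φ preserves adjacency — for each edge of G1, its image is an edge of G2:
  (0,1) → (φ(0),φ(1)) = (4,8) ∈ E(G2) ✓
  (0,4) → (φ(0),φ(4)) = (4,7) ∈ E(G2) ✓
  (0,5) → (φ(0),φ(5)) = (4,10) ∈ E(G2) ✓
  (0,6) → (φ(0),φ(6)) = (4,9) ∈ E(G2) ✓
  (0,10) → (φ(0),φ(10)) = (0,4) ∈ E(G2) ✓
  (1,3) → (φ(1),φ(3)) = (3,8) ∈ E(G2) ✓
  (1,4) → (φ(1),φ(4)) = (7,8) ∈ E(G2) ✓
  (1,6) → (φ(1),φ(6)) = (8,9) ∈ E(G2) ✓
  (1,9) → (φ(1),φ(9)) = (2,8) ∈ E(G2) ✓
  (2,4) → (φ(2),φ(4)) = (5,7) ∈ E(G2) ✓
  (2,8) → (φ(2),φ(8)) = (1,5) ∈ E(G2) ✓
  (2,10) → (φ(2),φ(10)) = (0,5) ∈ E(G2) ✓
  (4,5) → (φ(4),φ(5)) = (7,10) ∈ E(G2) ✓
  (4,7) → (φ(4),φ(7)) = (6,7) ∈ E(G2) ✓
  (4,8) → (φ(4),φ(8)) = (1,7) ∈ E(G2) ✓
  (5,9) → (φ(5),φ(9)) = (2,10) ∈ E(G2) ✓
  (6,7) → (φ(6),φ(7)) = (6,9) ∈ E(G2) ✓
  (6,8) → (φ(6),φ(8)) = (1,9) ∈ E(G2) ✓
  (6,10) → (φ(6),φ(10)) = (0,9) ∈ E(G2) ✓
  (7,8) → (φ(7),φ(8)) = (1,6) ∈ E(G2) ✓
  (7,10) → (φ(7),φ(10)) = (0,6) ∈ E(G2) ✓
All 21 edges of G1 map to edges of G2, and |E(G1)| = |E(G2)| = 21, so φ is a bijection on edges as well as vertices. Hence G1 ≅ G2.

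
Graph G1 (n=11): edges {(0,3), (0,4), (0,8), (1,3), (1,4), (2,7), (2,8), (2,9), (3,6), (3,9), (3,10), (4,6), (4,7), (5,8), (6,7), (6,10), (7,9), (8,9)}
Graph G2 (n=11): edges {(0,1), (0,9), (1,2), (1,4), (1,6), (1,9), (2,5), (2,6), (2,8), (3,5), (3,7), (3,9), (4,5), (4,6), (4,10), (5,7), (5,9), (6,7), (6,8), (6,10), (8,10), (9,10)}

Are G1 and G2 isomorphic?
No, not isomorphic

The graphs are NOT isomorphic.

Counting triangles (3-cliques): G1 has 4, G2 has 8.
Triangle count is an isomorphism invariant, so differing triangle counts rule out isomorphism.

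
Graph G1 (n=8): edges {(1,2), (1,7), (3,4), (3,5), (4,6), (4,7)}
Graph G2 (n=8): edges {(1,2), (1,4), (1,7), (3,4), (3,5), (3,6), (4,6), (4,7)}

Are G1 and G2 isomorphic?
No, not isomorphic

The graphs are NOT isomorphic.

Counting edges: G1 has 6 edge(s); G2 has 8 edge(s).
Edge count is an isomorphism invariant (a bijection on vertices induces a bijection on edges), so differing edge counts rule out isomorphism.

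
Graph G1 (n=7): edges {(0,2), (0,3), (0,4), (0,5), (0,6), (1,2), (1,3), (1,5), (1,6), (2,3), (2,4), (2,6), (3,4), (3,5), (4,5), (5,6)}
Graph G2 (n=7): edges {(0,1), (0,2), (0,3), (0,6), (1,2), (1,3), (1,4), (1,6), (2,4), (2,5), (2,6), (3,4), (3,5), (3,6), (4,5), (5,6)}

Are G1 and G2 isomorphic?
Yes, isomorphic

The graphs are isomorphic.
One valid mapping φ: V(G1) → V(G2): 0→1, 1→5, 2→3, 3→6, 4→0, 5→2, 6→4

Verify φ preserves adjacency — for each edge of G1, its image is an edge of G2:
  (0,2) → (φ(0),φ(2)) = (1,3) ∈ E(G2) ✓
  (0,3) → (φ(0),φ(3)) = (1,6) ∈ E(G2) ✓
  (0,4) → (φ(0),φ(4)) = (0,1) ∈ E(G2) ✓
  (0,5) → (φ(0),φ(5)) = (1,2) ∈ E(G2) ✓
  (0,6) → (φ(0),φ(6)) = (1,4) ∈ E(G2) ✓
  (1,2) → (φ(1),φ(2)) = (3,5) ∈ E(G2) ✓
  (1,3) → (φ(1),φ(3)) = (5,6) ∈ E(G2) ✓
  (1,5) → (φ(1),φ(5)) = (2,5) ∈ E(G2) ✓
  (1,6) → (φ(1),φ(6)) = (4,5) ∈ E(G2) ✓
  (2,3) → (φ(2),φ(3)) = (3,6) ∈ E(G2) ✓
  (2,4) → (φ(2),φ(4)) = (0,3) ∈ E(G2) ✓
  (2,6) → (φ(2),φ(6)) = (3,4) ∈ E(G2) ✓
  (3,4) → (φ(3),φ(4)) = (0,6) ∈ E(G2) ✓
  (3,5) → (φ(3),φ(5)) = (2,6) ∈ E(G2) ✓
  (4,5) → (φ(4),φ(5)) = (0,2) ∈ E(G2) ✓
  (5,6) → (φ(5),φ(6)) = (2,4) ∈ E(G2) ✓
All 16 edges of G1 map to edges of G2, and |E(G1)| = |E(G2)| = 16, so φ is a bijection on edges as well as vertices. Hence G1 ≅ G2.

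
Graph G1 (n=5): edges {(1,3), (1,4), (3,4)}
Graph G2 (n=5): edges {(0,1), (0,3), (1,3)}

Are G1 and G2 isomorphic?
Yes, isomorphic

The graphs are isomorphic.
One valid mapping φ: V(G1) → V(G2): 0→2, 1→0, 2→4, 3→1, 4→3

Verify φ preserves adjacency — for each edge of G1, its image is an edge of G2:
  (1,3) → (φ(1),φ(3)) = (0,1) ∈ E(G2) ✓
  (1,4) → (φ(1),φ(4)) = (0,3) ∈ E(G2) ✓
  (3,4) → (φ(3),φ(4)) = (1,3) ∈ E(G2) ✓
All 3 edges of G1 map to edges of G2, and |E(G1)| = |E(G2)| = 3, so φ is a bijection on edges as well as vertices. Hence G1 ≅ G2.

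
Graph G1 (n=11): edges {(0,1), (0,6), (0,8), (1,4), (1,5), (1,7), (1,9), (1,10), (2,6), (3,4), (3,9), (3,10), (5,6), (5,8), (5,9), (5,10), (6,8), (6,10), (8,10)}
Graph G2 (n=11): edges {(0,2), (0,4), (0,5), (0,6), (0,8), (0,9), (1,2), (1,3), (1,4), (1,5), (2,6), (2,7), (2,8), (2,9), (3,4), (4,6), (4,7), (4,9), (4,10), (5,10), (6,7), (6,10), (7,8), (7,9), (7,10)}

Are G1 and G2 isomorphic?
No, not isomorphic

The graphs are NOT isomorphic.

Counting triangles (3-cliques): G1 has 7, G2 has 14.
Triangle count is an isomorphism invariant, so differing triangle counts rule out isomorphism.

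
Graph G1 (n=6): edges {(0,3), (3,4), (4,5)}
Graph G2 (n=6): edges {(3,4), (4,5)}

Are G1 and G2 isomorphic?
No, not isomorphic

The graphs are NOT isomorphic.

Counting edges: G1 has 3 edge(s); G2 has 2 edge(s).
Edge count is an isomorphism invariant (a bijection on vertices induces a bijection on edges), so differing edge counts rule out isomorphism.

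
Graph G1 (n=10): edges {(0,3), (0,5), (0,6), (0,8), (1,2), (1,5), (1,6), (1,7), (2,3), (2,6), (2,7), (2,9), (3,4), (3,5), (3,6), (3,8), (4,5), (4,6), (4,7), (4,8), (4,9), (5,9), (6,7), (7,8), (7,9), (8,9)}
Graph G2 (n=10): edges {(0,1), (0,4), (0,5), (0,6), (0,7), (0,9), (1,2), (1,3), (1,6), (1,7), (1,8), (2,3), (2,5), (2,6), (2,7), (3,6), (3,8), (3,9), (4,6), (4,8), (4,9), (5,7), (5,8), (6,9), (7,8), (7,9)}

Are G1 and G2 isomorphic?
Yes, isomorphic

The graphs are isomorphic.
One valid mapping φ: V(G1) → V(G2): 0→5, 1→4, 2→9, 3→7, 4→1, 5→8, 6→0, 7→6, 8→2, 9→3

Verify φ preserves adjacency — for each edge of G1, its image is an edge of G2:
  (0,3) → (φ(0),φ(3)) = (5,7) ∈ E(G2) ✓
  (0,5) → (φ(0),φ(5)) = (5,8) ∈ E(G2) ✓
  (0,6) → (φ(0),φ(6)) = (0,5) ∈ E(G2) ✓
  (0,8) → (φ(0),φ(8)) = (2,5) ∈ E(G2) ✓
  (1,2) → (φ(1),φ(2)) = (4,9) ∈ E(G2) ✓
  (1,5) → (φ(1),φ(5)) = (4,8) ∈ E(G2) ✓
  (1,6) → (φ(1),φ(6)) = (0,4) ∈ E(G2) ✓
  (1,7) → (φ(1),φ(7)) = (4,6) ∈ E(G2) ✓
  (2,3) → (φ(2),φ(3)) = (7,9) ∈ E(G2) ✓
  (2,6) → (φ(2),φ(6)) = (0,9) ∈ E(G2) ✓
  (2,7) → (φ(2),φ(7)) = (6,9) ∈ E(G2) ✓
  (2,9) → (φ(2),φ(9)) = (3,9) ∈ E(G2) ✓
  (3,4) → (φ(3),φ(4)) = (1,7) ∈ E(G2) ✓
  (3,5) → (φ(3),φ(5)) = (7,8) ∈ E(G2) ✓
  (3,6) → (φ(3),φ(6)) = (0,7) ∈ E(G2) ✓
  (3,8) → (φ(3),φ(8)) = (2,7) ∈ E(G2) ✓
  (4,5) → (φ(4),φ(5)) = (1,8) ∈ E(G2) ✓
  (4,6) → (φ(4),φ(6)) = (0,1) ∈ E(G2) ✓
  (4,7) → (φ(4),φ(7)) = (1,6) ∈ E(G2) ✓
  (4,8) → (φ(4),φ(8)) = (1,2) ∈ E(G2) ✓
  (4,9) → (φ(4),φ(9)) = (1,3) ∈ E(G2) ✓
  (5,9) → (φ(5),φ(9)) = (3,8) ∈ E(G2) ✓
  (6,7) → (φ(6),φ(7)) = (0,6) ∈ E(G2) ✓
  (7,8) → (φ(7),φ(8)) = (2,6) ∈ E(G2) ✓
  (7,9) → (φ(7),φ(9)) = (3,6) ∈ E(G2) ✓
  (8,9) → (φ(8),φ(9)) = (2,3) ∈ E(G2) ✓
All 26 edges of G1 map to edges of G2, and |E(G1)| = |E(G2)| = 26, so φ is a bijection on edges as well as vertices. Hence G1 ≅ G2.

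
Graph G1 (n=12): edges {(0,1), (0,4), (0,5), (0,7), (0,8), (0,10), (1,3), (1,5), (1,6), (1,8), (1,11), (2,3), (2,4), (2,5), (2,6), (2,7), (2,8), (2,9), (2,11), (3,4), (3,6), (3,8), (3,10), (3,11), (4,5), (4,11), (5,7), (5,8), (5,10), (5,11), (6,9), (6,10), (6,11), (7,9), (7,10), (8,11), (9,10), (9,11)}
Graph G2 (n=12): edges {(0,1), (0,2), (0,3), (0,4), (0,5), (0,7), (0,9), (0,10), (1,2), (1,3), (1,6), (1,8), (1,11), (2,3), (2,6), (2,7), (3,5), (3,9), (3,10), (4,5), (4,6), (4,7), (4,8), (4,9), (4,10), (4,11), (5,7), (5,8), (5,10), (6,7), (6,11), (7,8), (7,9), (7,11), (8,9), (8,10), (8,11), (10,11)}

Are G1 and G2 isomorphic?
Yes, isomorphic

The graphs are isomorphic.
One valid mapping φ: V(G1) → V(G2): 0→3, 1→10, 2→7, 3→8, 4→9, 5→0, 6→11, 7→2, 8→5, 9→6, 10→1, 11→4

Verify φ preserves adjacency — for each edge of G1, its image is an edge of G2:
  (0,1) → (φ(0),φ(1)) = (3,10) ∈ E(G2) ✓
  (0,4) → (φ(0),φ(4)) = (3,9) ∈ E(G2) ✓
  (0,5) → (φ(0),φ(5)) = (0,3) ∈ E(G2) ✓
  (0,7) → (φ(0),φ(7)) = (2,3) ∈ E(G2) ✓
  (0,8) → (φ(0),φ(8)) = (3,5) ∈ E(G2) ✓
  (0,10) → (φ(0),φ(10)) = (1,3) ∈ E(G2) ✓
  (1,3) → (φ(1),φ(3)) = (8,10) ∈ E(G2) ✓
  (1,5) → (φ(1),φ(5)) = (0,10) ∈ E(G2) ✓
  (1,6) → (φ(1),φ(6)) = (10,11) ∈ E(G2) ✓
  (1,8) → (φ(1),φ(8)) = (5,10) ∈ E(G2) ✓
  (1,11) → (φ(1),φ(11)) = (4,10) ∈ E(G2) ✓
  (2,3) → (φ(2),φ(3)) = (7,8) ∈ E(G2) ✓
  (2,4) → (φ(2),φ(4)) = (7,9) ∈ E(G2) ✓
  (2,5) → (φ(2),φ(5)) = (0,7) ∈ E(G2) ✓
  (2,6) → (φ(2),φ(6)) = (7,11) ∈ E(G2) ✓
  (2,7) → (φ(2),φ(7)) = (2,7) ∈ E(G2) ✓
  (2,8) → (φ(2),φ(8)) = (5,7) ∈ E(G2) ✓
  (2,9) → (φ(2),φ(9)) = (6,7) ∈ E(G2) ✓
  (2,11) → (φ(2),φ(11)) = (4,7) ∈ E(G2) ✓
  (3,4) → (φ(3),φ(4)) = (8,9) ∈ E(G2) ✓
  (3,6) → (φ(3),φ(6)) = (8,11) ∈ E(G2) ✓
  (3,8) → (φ(3),φ(8)) = (5,8) ∈ E(G2) ✓
  (3,10) → (φ(3),φ(10)) = (1,8) ∈ E(G2) ✓
  (3,11) → (φ(3),φ(11)) = (4,8) ∈ E(G2) ✓
  (4,5) → (φ(4),φ(5)) = (0,9) ∈ E(G2) ✓
  (4,11) → (φ(4),φ(11)) = (4,9) ∈ E(G2) ✓
  (5,7) → (φ(5),φ(7)) = (0,2) ∈ E(G2) ✓
  (5,8) → (φ(5),φ(8)) = (0,5) ∈ E(G2) ✓
  (5,10) → (φ(5),φ(10)) = (0,1) ∈ E(G2) ✓
  (5,11) → (φ(5),φ(11)) = (0,4) ∈ E(G2) ✓
  (6,9) → (φ(6),φ(9)) = (6,11) ∈ E(G2) ✓
  (6,10) → (φ(6),φ(10)) = (1,11) ∈ E(G2) ✓
  (6,11) → (φ(6),φ(11)) = (4,11) ∈ E(G2) ✓
  (7,9) → (φ(7),φ(9)) = (2,6) ∈ E(G2) ✓
  (7,10) → (φ(7),φ(10)) = (1,2) ∈ E(G2) ✓
  (8,11) → (φ(8),φ(11)) = (4,5) ∈ E(G2) ✓
  (9,10) → (φ(9),φ(10)) = (1,6) ∈ E(G2) ✓
  (9,11) → (φ(9),φ(11)) = (4,6) ∈ E(G2) ✓
All 38 edges of G1 map to edges of G2, and |E(G1)| = |E(G2)| = 38, so φ is a bijection on edges as well as vertices. Hence G1 ≅ G2.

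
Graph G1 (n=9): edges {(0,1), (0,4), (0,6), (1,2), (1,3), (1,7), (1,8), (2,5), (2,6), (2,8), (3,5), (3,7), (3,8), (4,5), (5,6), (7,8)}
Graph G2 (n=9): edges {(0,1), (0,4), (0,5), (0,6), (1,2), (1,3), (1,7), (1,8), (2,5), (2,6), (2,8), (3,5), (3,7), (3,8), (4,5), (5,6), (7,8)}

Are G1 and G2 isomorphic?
No, not isomorphic

The graphs are NOT isomorphic.

Counting edges: G1 has 16 edge(s); G2 has 17 edge(s).
Edge count is an isomorphism invariant (a bijection on vertices induces a bijection on edges), so differing edge counts rule out isomorphism.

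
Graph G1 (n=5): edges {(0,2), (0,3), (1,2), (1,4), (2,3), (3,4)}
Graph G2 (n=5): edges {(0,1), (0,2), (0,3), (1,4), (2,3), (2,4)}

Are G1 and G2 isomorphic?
Yes, isomorphic

The graphs are isomorphic.
One valid mapping φ: V(G1) → V(G2): 0→3, 1→4, 2→2, 3→0, 4→1

Verify φ preserves adjacency — for each edge of G1, its image is an edge of G2:
  (0,2) → (φ(0),φ(2)) = (2,3) ∈ E(G2) ✓
  (0,3) → (φ(0),φ(3)) = (0,3) ∈ E(G2) ✓
  (1,2) → (φ(1),φ(2)) = (2,4) ∈ E(G2) ✓
  (1,4) → (φ(1),φ(4)) = (1,4) ∈ E(G2) ✓
  (2,3) → (φ(2),φ(3)) = (0,2) ∈ E(G2) ✓
  (3,4) → (φ(3),φ(4)) = (0,1) ∈ E(G2) ✓
All 6 edges of G1 map to edges of G2, and |E(G1)| = |E(G2)| = 6, so φ is a bijection on edges as well as vertices. Hence G1 ≅ G2.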